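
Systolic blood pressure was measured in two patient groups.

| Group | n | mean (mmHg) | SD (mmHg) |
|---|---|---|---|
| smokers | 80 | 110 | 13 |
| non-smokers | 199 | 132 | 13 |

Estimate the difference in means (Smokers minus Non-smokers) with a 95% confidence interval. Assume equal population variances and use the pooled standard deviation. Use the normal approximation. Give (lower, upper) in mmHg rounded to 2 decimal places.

Pooled variance s_p² = [79·13² + 198·13²] / (80+199−2) = 169.0000, so s_p = 13.0000.
SE_diff = s_p·√(1/n₁ + 1/n₂) = 13.0000·√(1/80 + 1/199) = 1.7210.
z* = 1.960; margin = 1.960 × 1.7210 = 3.3732.
Difference = 110 − 132 = -22.0000.
-22.0000 ± 3.3732 → (-25.37, -18.63).

(-25.37, -18.63)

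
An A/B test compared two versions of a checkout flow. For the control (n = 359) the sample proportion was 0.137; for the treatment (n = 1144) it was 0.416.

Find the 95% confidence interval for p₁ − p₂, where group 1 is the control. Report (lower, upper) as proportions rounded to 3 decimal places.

The two standard errors are √(0.1370×0.8630/359) = 0.01815 and √(0.4160×0.5840/1144) = 0.01457.
Because the samples are independent, SE_diff = √(0.01815² + 0.01457²) = 0.02327.
Using z* = 1.960 for 95%, ME = 1.960 × 0.02327 = 0.04561.
p̂₁ − p̂₂ = -0.2790; interval -0.2790 ± 0.04561 gives (-0.325, -0.233).

(-0.325, -0.233)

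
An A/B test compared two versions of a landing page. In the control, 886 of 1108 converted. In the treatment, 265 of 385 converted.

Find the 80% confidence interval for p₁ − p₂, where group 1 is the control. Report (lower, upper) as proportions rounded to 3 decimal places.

(0.077, 0.145)

First, p̂₁ = 886/1108 = 0.7996; p̂₂ = 265/385 = 0.6883.
The two standard errors are √(0.7996×0.2004/1108) = 0.01203 and √(0.6883×0.3117/385) = 0.02361.
Because the samples are independent, SE_diff = √(0.01203² + 0.02361²) = 0.02650.
Using z* = 1.282 for 80%, ME = 1.282 × 0.02650 = 0.03397.
p̂₁ − p̂₂ = 0.1113; interval 0.1113 ± 0.03397 gives (0.077, 0.145).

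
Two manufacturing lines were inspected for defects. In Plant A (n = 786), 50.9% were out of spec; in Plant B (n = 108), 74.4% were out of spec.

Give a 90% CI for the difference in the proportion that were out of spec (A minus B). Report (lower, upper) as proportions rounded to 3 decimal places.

(-0.310, -0.160)

The two standard errors are √(0.5090×0.4910/786) = 0.01783 and √(0.7440×0.2560/108) = 0.04199.
Because the samples are independent, SE_diff = √(0.01783² + 0.04199²) = 0.04562.
Using z* = 1.645 for 90%, ME = 1.645 × 0.04562 = 0.07504.
p̂₁ − p̂₂ = -0.2350; interval -0.2350 ± 0.07504 gives (-0.310, -0.160).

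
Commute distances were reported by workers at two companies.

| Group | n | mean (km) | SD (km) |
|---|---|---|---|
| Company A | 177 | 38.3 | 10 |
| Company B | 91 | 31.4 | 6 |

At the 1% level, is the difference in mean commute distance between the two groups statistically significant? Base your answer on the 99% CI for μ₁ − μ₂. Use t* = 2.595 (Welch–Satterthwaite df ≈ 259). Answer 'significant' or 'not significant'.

Per-group SEs: s₁/√n₁ = 10/√177 = 0.7516, s₂/√n₂ = 6/√91 = 0.6290.
Unpooled SE of the difference: √(0.56490256 + 0.395641) = 0.9801.
Margin of error = t* · SE = 2.595 × 0.9801 = 2.5434.
x̄₁ − x̄₂ = 38.3 − 31.4 = 6.9000.
CI: 6.9000 ± 2.5434 = (4.3566, 9.4434).
The interval (4.3566, 9.4434) does not contain 0, so the difference is significant.

significant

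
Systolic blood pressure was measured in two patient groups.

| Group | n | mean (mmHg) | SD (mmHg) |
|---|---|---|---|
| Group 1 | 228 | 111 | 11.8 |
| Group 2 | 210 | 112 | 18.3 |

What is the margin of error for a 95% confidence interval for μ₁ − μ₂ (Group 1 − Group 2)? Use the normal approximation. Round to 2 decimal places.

Per-group SEs: s₁/√n₁ = 11.8/√228 = 0.7815, s₂/√n₂ = 18.3/√210 = 1.2628.
Unpooled SE of the difference: √(0.61074225 + 1.59466384) = 1.4851.
Margin of error = z* · SE = 1.960 × 1.4851 = 2.9108.

2.91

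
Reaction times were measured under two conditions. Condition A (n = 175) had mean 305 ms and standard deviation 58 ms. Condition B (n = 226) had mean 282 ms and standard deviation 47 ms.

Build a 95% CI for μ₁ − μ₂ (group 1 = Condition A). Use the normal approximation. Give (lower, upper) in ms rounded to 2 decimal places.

Per-group SEs: s₁/√n₁ = 58/√175 = 4.3844, s₂/√n₂ = 47/√226 = 3.1264.
Unpooled SE of the difference: √(19.22296336 + 9.77437696) = 5.3849.
Margin of error = z* · SE = 1.960 × 5.3849 = 10.5544.
x̄₁ − x̄₂ = 305 − 282 = 23.0000.
CI: 23.0000 ± 10.5544 = (12.45, 33.55).

(12.45, 33.55)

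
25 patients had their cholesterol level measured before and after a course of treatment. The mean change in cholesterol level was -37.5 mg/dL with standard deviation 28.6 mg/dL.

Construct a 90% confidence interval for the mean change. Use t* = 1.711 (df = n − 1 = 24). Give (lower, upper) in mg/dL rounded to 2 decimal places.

(-47.29, -27.71)

This is a matched-pairs design, so SE = s_d/√n = 28.6/√25 = 5.7200.
Margin = 1.711 × 5.7200 = 9.7869; the interval is -37.5 ± 9.7869 = (-47.29, -27.71).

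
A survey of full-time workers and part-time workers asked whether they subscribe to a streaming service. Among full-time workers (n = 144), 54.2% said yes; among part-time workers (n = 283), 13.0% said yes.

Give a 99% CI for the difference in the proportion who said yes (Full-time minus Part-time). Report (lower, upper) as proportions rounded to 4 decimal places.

(0.2933, 0.5307)

The two standard errors are √(0.5420×0.4580/144) = 0.04152 and √(0.1300×0.8700/283) = 0.01999.
Because the samples are independent, SE_diff = √(0.04152² + 0.01999²) = 0.04608.
Using z* = 2.576 for 99%, ME = 2.576 × 0.04608 = 0.11870.
p̂₁ − p̂₂ = 0.4120; interval 0.4120 ± 0.11870 gives (0.2933, 0.5307).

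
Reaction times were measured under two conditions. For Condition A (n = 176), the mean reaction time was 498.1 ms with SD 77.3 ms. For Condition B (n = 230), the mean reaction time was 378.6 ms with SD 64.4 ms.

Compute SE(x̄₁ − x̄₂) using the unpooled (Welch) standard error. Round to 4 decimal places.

7.2099

Per-group SEs: s₁/√n₁ = 77.3/√176 = 5.8267, s₂/√n₂ = 64.4/√230 = 4.2464.
Unpooled SE of the difference: √(33.95043289 + 18.03191296) = 7.2099.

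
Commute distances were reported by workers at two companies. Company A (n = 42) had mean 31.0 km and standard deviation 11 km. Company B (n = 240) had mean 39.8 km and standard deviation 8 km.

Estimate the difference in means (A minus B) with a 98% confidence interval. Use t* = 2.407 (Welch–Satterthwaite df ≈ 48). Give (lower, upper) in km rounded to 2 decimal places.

SE₁ = s₁/√n₁ = 11/√42 = 1.6973; SE₂ = 8/√240 = 0.5164.
Independent samples, unequal variances: SE_diff = √(SE₁² + SE₂²) = √(2.88082729 + 0.26666896) = 1.7741.
t* = 2.407, so margin of error = 2.407 × 1.7741 = 4.2703.
Difference in means = 31.0 − 39.8 = -8.8000.
-8.8000 ± 4.2703 → (-13.07, -4.53).

(-13.07, -4.53)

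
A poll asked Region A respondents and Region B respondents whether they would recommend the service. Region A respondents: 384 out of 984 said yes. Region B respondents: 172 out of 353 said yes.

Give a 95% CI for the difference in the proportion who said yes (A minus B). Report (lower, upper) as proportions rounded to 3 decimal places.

p̂₁ = 384/984 = 0.3902 and p̂₂ = 172/353 = 0.4873.
SE₁ = √(p̂₁(1−p̂₁)/n₁) = √(0.3902·0.6098/984) = 0.01555; SE₂ = √(0.4873·0.5127/353) = 0.02660.
Independent samples: SE of the difference = √(SE₁² + SE₂²) = √(0.0002418025 + 0.00070756) = 0.03081.
z* for 95% confidence is 1.960, so the margin of error is 1.960 × 0.03081 = 0.06039.
Point estimate p̂₁ − p̂₂ = 0.3902 − 0.4873 = -0.0971.
-0.0971 ± 0.06039 → (-0.157, -0.037).

(-0.157, -0.037)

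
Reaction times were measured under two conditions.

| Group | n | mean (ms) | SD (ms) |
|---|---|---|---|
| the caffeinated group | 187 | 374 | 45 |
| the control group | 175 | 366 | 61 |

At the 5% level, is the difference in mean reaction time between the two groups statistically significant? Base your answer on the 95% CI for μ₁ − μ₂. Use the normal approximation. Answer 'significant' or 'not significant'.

not significant

Per-group SEs: s₁/√n₁ = 45/√187 = 3.2907, s₂/√n₂ = 61/√175 = 4.6112.
Unpooled SE of the difference: √(10.82870649 + 21.26316544) = 5.6650.
Margin of error = z* · SE = 1.960 × 5.6650 = 11.1034.
x̄₁ − x̄₂ = 374 − 366 = 8.0000.
CI: 8.0000 ± 11.1034 = (-3.1034, 19.1034).
The interval (-3.1034, 19.1034) contains 0, so the difference is not significant.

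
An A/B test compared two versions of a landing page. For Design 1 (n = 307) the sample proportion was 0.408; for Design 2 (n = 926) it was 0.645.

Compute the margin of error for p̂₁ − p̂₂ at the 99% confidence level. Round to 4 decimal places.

The two standard errors are √(0.4080×0.5920/307) = 0.02805 and √(0.6450×0.3550/926) = 0.01572.
Because the samples are independent, SE_diff = √(0.02805² + 0.01572²) = 0.03215.
Using z* = 2.576 for 99%, ME = 2.576 × 0.03215 = 0.08282.

0.0828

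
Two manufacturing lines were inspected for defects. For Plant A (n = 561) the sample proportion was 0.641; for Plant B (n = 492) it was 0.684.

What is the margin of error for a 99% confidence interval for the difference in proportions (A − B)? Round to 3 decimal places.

0.075

Each SE is √(p̂(1−p̂)/n): √(0.6410·0.3590/561) = 0.02025 and √(0.6840·0.3160/492) = 0.02096.
SE(p̂₁ − p̂₂) = √(SE₁² + SE₂²) = √(0.0004100625 + 0.0004393216) = 0.02914, since the two samples are independent.
At 99% confidence z* = 2.576; margin = 2.576 × 0.02914 = 0.07506.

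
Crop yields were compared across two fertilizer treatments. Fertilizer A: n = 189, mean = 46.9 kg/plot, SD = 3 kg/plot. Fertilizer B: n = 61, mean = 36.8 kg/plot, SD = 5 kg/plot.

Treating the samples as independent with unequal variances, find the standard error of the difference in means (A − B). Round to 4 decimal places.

0.6764

SE₁ = s₁/√n₁ = 3/√189 = 0.2182; SE₂ = 5/√61 = 0.6402.
Independent samples, unequal variances: SE_diff = √(SE₁² + SE₂²) = √(0.04761124 + 0.40985604) = 0.6764.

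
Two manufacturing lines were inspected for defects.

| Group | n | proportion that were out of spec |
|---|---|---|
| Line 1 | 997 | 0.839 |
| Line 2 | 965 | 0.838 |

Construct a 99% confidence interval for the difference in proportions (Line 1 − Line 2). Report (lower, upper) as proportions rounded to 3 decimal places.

(-0.042, 0.044)

Each SE is √(p̂(1−p̂)/n): √(0.8390·0.1610/997) = 0.01164 and √(0.8380·0.1620/965) = 0.01186.
SE(p̂₁ − p̂₂) = √(SE₁² + SE₂²) = √(0.0001354896 + 0.0001406596) = 0.01662, since the two samples are independent.
At 99% confidence z* = 2.576; margin = 2.576 × 0.01662 = 0.04281.
The difference is 0.8390 − 0.8380 = 0.0010, so the interval is 0.0010 ± 0.04281 = (-0.042, 0.044).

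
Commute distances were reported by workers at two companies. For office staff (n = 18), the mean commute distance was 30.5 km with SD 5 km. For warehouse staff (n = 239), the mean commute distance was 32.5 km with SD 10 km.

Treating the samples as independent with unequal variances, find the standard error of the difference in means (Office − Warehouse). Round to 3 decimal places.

1.344

Standard errors of each mean: 5/√18 = 1.1785 and 10/√239 = 0.6468.
SE(x̄₁ − x̄₂) = √(1.1785² + 0.6468²) = 1.3443 for independent samples with unequal variances.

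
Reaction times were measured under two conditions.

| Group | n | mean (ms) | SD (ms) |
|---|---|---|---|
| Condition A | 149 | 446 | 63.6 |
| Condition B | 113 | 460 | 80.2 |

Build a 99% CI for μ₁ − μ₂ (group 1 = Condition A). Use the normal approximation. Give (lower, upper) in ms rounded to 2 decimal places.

Per-group SEs: s₁/√n₁ = 63.6/√149 = 5.2103, s₂/√n₂ = 80.2/√113 = 7.5446.
Unpooled SE of the difference: √(27.14722609 + 56.92098916) = 9.1689.
Margin of error = z* · SE = 2.576 × 9.1689 = 23.6191.
x̄₁ − x̄₂ = 446 − 460 = -14.0000.
CI: -14.0000 ± 23.6191 = (-37.62, 9.62).

(-37.62, 9.62)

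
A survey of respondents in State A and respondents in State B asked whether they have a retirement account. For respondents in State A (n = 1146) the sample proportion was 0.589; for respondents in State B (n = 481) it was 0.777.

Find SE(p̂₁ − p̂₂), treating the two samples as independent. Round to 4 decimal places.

SE₁ = √(p̂₁(1−p̂₁)/n₁) = √(0.5890·0.4110/1146) = 0.01453; SE₂ = √(0.7770·0.2230/481) = 0.01898.
Independent samples: SE of the difference = √(SE₁² + SE₂²) = √(0.0002111209 + 0.0003602404) = 0.02390.

0.0239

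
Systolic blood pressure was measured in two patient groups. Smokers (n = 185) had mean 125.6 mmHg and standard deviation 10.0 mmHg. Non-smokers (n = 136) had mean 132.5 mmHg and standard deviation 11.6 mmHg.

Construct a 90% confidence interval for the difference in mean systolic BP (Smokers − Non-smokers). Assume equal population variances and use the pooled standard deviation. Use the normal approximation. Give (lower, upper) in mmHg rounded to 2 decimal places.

s_p = √[((n₁−1)s₁² + (n₂−1)s₂²)/(n₁+n₂−2)] = √[(184·10.0² + 135·11.6²)/319] = 10.7063.
SE = 10.7063·√(1/185 + 1/136) = 1.2093.
With z* = 1.645, margin = 1.645 × 1.2093 = 1.9893.
x̄₁ − x̄₂ = 125.6 − 132.5 = -6.9000; interval -6.9000 ± 1.9893 = (-8.89, -4.91).

(-8.89, -4.91)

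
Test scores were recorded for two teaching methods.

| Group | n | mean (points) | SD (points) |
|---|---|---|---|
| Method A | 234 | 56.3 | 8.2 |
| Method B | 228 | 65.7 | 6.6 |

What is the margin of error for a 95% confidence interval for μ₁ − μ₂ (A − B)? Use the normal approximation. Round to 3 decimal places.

1.356

Per-group SEs: s₁/√n₁ = 8.2/√234 = 0.5361, s₂/√n₂ = 6.6/√228 = 0.4371.
Unpooled SE of the difference: √(0.28740321 + 0.19105641) = 0.6917.
Margin of error = z* · SE = 1.960 × 0.6917 = 1.3557.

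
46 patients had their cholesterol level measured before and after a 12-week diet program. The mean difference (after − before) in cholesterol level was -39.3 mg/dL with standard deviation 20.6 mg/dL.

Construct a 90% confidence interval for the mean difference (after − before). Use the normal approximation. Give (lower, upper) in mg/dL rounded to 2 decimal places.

(-44.30, -34.30)

Paired design: SE = s_d/√n = 20.6/√46 = 3.0373.
z* = 1.645; margin of error = 1.645 × 3.0373 = 4.9964.
-39.3 ± 4.9964 → (-44.30, -34.30).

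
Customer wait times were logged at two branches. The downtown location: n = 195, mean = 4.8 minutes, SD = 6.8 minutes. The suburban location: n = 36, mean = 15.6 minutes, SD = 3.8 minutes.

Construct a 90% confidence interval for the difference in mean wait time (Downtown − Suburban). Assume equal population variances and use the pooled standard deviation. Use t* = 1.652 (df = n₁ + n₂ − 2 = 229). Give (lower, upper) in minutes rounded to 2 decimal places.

(-12.73, -8.87)

Pooled variance s_p² = [194·6.8² + 35·3.8²] / (195+36−2) = 41.3797, so s_p = 6.4327.
SE_diff = s_p·√(1/n₁ + 1/n₂) = 6.4327·√(1/195 + 1/36) = 1.1669.
t* = 1.652; margin = 1.652 × 1.1669 = 1.9277.
Difference = 4.8 − 15.6 = -10.8000.
-10.8000 ± 1.9277 → (-12.73, -8.87).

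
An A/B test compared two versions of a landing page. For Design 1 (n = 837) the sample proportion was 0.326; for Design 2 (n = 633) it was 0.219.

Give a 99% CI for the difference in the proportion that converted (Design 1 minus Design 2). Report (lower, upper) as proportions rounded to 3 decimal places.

(0.048, 0.166)

SE₁ = √(p̂₁(1−p̂₁)/n₁) = √(0.3260·0.6740/837) = 0.01620; SE₂ = √(0.2190·0.7810/633) = 0.01644.
Independent samples: SE of the difference = √(SE₁² + SE₂²) = √(0.00026244 + 0.0002702736) = 0.02308.
z* for 99% confidence is 2.576, so the margin of error is 2.576 × 0.02308 = 0.05945.
Point estimate p̂₁ − p̂₂ = 0.3260 − 0.2190 = 0.1070.
0.1070 ± 0.05945 → (0.048, 0.166).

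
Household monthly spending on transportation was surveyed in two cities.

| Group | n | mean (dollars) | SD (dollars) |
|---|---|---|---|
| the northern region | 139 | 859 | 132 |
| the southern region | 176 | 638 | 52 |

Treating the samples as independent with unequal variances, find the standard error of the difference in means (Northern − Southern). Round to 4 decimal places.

SE₁ = s₁/√n₁ = 132/√139 = 11.1961; SE₂ = 52/√176 = 3.9196.
Independent samples, unequal variances: SE_diff = √(SE₁² + SE₂²) = √(125.35265521 + 15.36326416) = 11.8624.

11.8624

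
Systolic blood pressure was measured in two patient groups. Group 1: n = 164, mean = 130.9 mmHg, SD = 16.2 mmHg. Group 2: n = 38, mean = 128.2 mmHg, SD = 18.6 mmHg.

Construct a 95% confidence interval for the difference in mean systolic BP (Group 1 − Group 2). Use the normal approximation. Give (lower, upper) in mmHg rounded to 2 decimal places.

(-3.71, 9.11)

Standard errors of each mean: 16.2/√164 = 1.2650 and 18.6/√38 = 3.0173.
SE(x̄₁ − x̄₂) = √(1.2650² + 3.0173²) = 3.2717 for independent samples with unequal variances.
With z* = 1.960, the margin is 1.960 × 3.2717 = 6.4125.
x̄₁ − x̄₂ = 130.9 − 128.2 = 2.7000; the interval is 2.7000 ± 6.4125 = (-3.71, 9.11).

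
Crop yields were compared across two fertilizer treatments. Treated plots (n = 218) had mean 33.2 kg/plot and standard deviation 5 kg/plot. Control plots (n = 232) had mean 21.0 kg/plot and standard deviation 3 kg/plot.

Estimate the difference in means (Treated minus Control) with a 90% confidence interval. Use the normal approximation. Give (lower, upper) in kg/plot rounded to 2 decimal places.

(11.56, 12.84)

Standard errors of each mean: 5/√218 = 0.3386 and 3/√232 = 0.1970.
SE(x̄₁ − x̄₂) = √(0.3386² + 0.1970²) = 0.3917 for independent samples with unequal variances.
With z* = 1.645, the margin is 1.645 × 0.3917 = 0.6443.
x̄₁ − x̄₂ = 33.2 − 21.0 = 12.2000; the interval is 12.2000 ± 0.6443 = (11.56, 12.84).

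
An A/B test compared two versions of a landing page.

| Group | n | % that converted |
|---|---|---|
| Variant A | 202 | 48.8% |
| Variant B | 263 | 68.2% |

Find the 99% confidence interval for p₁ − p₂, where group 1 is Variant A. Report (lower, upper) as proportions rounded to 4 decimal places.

SE₁ = √(p̂₁(1−p̂₁)/n₁) = √(0.4880·0.5120/202) = 0.03517; SE₂ = √(0.6820·0.3180/263) = 0.02872.
Independent samples: SE of the difference = √(SE₁² + SE₂²) = √(0.0012369289 + 0.0008248384) = 0.04541.
z* for 99% confidence is 2.576, so the margin of error is 2.576 × 0.04541 = 0.11698.
Point estimate p̂₁ − p̂₂ = 0.4880 − 0.6820 = -0.1940.
-0.1940 ± 0.11698 → (-0.3110, -0.0770).

(-0.3110, -0.0770)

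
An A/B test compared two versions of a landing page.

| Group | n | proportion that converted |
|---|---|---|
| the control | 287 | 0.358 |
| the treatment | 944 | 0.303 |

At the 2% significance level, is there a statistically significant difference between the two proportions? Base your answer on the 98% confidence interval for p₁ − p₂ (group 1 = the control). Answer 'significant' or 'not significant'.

The two standard errors are √(0.3580×0.6420/287) = 0.02830 and √(0.3030×0.6970/944) = 0.01496.
Because the samples are independent, SE_diff = √(0.02830² + 0.01496²) = 0.03201.
Using z* = 2.326 for 98%, ME = 2.326 × 0.03201 = 0.07446.
p̂₁ − p̂₂ = 0.0550; interval 0.0550 ± 0.07446 gives (-0.01946, 0.12946).
The interval (-0.01946, 0.12946) contains 0, so the difference is not significant.

not significant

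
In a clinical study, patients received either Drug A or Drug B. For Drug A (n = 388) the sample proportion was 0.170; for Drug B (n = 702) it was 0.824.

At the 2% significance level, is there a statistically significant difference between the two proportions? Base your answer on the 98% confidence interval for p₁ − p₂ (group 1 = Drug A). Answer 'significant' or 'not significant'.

significant

SE₁ = √(p̂₁(1−p̂₁)/n₁) = √(0.1700·0.8300/388) = 0.01907; SE₂ = √(0.8240·0.1760/702) = 0.01437.
Independent samples: SE of the difference = √(SE₁² + SE₂²) = √(0.0003636649 + 0.0002064969) = 0.02388.
z* for 98% confidence is 2.326, so the margin of error is 2.326 × 0.02388 = 0.05554.
Point estimate p̂₁ − p̂₂ = 0.1700 − 0.8240 = -0.6540.
-0.6540 ± 0.05554 → (-0.70954, -0.59846).
The interval (-0.70954, -0.59846) does not contain 0, so the difference is significant.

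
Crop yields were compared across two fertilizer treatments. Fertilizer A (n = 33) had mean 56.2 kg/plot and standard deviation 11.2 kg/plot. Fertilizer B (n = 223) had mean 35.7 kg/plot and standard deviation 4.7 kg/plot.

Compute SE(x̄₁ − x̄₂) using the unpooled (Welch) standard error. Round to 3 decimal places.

1.975

Standard errors of each mean: 11.2/√33 = 1.9497 and 4.7/√223 = 0.3147.
SE(x̄₁ − x̄₂) = √(1.9497² + 0.3147²) = 1.9749 for independent samples with unequal variances.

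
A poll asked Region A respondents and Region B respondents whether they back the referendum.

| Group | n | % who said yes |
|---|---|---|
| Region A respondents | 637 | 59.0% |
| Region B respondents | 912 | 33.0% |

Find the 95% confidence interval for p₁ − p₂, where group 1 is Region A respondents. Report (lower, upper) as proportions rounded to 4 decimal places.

SE₁ = √(p̂₁(1−p̂₁)/n₁) = √(0.5900·0.4100/637) = 0.01949; SE₂ = √(0.3300·0.6700/912) = 0.01557.
Independent samples: SE of the difference = √(SE₁² + SE₂²) = √(0.0003798601 + 0.0002424249) = 0.02495.
z* for 95% confidence is 1.960, so the margin of error is 1.960 × 0.02495 = 0.04890.
Point estimate p̂₁ − p̂₂ = 0.5900 − 0.3300 = 0.2600.
0.2600 ± 0.04890 → (0.2111, 0.3089).

(0.2111, 0.3089)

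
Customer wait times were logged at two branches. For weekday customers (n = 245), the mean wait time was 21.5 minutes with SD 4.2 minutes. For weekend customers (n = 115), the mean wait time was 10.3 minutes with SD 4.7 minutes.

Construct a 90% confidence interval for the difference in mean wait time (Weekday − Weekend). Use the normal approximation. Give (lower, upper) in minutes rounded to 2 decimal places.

(10.35, 12.05)

Per-group SEs: s₁/√n₁ = 4.2/√245 = 0.2683, s₂/√n₂ = 4.7/√115 = 0.4383.
Unpooled SE of the difference: √(0.07198489 + 0.19210689) = 0.5139.
Margin of error = z* · SE = 1.645 × 0.5139 = 0.8454.
x̄₁ − x̄₂ = 21.5 − 10.3 = 11.2000.
CI: 11.2000 ± 0.8454 = (10.35, 12.05).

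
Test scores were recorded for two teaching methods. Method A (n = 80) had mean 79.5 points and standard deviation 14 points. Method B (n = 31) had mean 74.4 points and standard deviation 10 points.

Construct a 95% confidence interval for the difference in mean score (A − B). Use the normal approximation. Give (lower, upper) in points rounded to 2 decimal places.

SE₁ = s₁/√n₁ = 14/√80 = 1.5652; SE₂ = 10/√31 = 1.7961.
Independent samples, unequal variances: SE_diff = √(SE₁² + SE₂²) = √(2.44985104 + 3.22597521) = 2.3824.
z* = 1.960, so margin of error = 1.960 × 2.3824 = 4.6695.
Difference in means = 79.5 − 74.4 = 5.1000.
5.1000 ± 4.6695 → (0.43, 9.77).

(0.43, 9.77)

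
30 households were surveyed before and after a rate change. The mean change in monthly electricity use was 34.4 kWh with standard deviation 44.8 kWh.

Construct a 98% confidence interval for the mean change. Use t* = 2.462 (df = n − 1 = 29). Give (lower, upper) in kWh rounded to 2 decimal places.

(14.26, 54.54)

This is a matched-pairs design, so SE = s_d/√n = 44.8/√30 = 8.1793.
Margin = 2.462 × 8.1793 = 20.1374; the interval is 34.4 ± 20.1374 = (14.26, 54.54).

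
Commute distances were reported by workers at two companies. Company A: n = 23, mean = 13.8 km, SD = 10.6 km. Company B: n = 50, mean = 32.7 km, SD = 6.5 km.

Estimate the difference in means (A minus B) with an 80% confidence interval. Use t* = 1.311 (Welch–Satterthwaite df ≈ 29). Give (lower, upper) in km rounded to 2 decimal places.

SE₁ = s₁/√n₁ = 10.6/√23 = 2.2103; SE₂ = 6.5/√50 = 0.9192.
Independent samples, unequal variances: SE_diff = √(SE₁² + SE₂²) = √(4.88542609 + 0.84492864) = 2.3938.
t* = 1.311, so margin of error = 1.311 × 2.3938 = 3.1383.
Difference in means = 13.8 − 32.7 = -18.9000.
-18.9000 ± 3.1383 → (-22.04, -15.76).

(-22.04, -15.76)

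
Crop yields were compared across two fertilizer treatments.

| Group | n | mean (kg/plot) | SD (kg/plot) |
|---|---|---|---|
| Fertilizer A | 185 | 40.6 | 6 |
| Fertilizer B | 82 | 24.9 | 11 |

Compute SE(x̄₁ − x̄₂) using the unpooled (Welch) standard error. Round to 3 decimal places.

1.292

SE₁ = s₁/√n₁ = 6/√185 = 0.4411; SE₂ = 11/√82 = 1.2147.
Independent samples, unequal variances: SE_diff = √(SE₁² + SE₂²) = √(0.19456921 + 1.47549609) = 1.2923.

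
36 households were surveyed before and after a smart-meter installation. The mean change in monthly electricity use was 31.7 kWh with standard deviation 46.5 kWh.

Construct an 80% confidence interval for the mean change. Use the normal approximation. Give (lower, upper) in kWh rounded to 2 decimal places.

This is a matched-pairs design, so SE = s_d/√n = 46.5/√36 = 7.7500.
Margin = 1.282 × 7.7500 = 9.9355; the interval is 31.7 ± 9.9355 = (21.76, 41.64).

(21.76, 41.64)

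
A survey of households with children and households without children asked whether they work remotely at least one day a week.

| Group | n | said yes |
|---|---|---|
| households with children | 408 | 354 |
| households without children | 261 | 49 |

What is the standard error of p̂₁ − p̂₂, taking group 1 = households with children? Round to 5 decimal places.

Sample proportions: 354/408 = 0.8676, 49/261 = 0.1877.
Each SE is √(p̂(1−p̂)/n): √(0.8676·0.1324/408) = 0.01678 and √(0.1877·0.8123/261) = 0.02417.
SE(p̂₁ − p̂₂) = √(SE₁² + SE₂²) = √(0.0002815684 + 0.0005841889) = 0.02942, since the two samples are independent.

0.02942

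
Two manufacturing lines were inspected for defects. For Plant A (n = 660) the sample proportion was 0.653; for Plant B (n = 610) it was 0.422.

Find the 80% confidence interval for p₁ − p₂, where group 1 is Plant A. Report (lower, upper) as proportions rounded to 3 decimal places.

Each SE is √(p̂(1−p̂)/n): √(0.6530·0.3470/660) = 0.01853 and √(0.4220·0.5780/610) = 0.02000.
SE(p̂₁ − p̂₂) = √(SE₁² + SE₂²) = √(0.0003433609 + 0.0004) = 0.02726, since the two samples are independent.
At 80% confidence z* = 1.282; margin = 1.282 × 0.02726 = 0.03495.
The difference is 0.6530 − 0.4220 = 0.2310, so the interval is 0.2310 ± 0.03495 = (0.196, 0.266).

(0.196, 0.266)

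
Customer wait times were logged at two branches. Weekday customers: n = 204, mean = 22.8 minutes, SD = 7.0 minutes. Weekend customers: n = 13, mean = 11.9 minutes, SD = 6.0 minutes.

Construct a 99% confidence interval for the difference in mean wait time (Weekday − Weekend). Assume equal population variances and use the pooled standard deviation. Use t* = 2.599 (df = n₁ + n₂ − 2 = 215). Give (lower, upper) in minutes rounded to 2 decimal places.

s_p = √[((n₁−1)s₁² + (n₂−1)s₂²)/(n₁+n₂−2)] = √[(203·7.0² + 12·6.0²)/215] = 6.9480.
SE = 6.9480·√(1/204 + 1/13) = 1.9875.
With t* = 2.599, margin = 2.599 × 1.9875 = 5.1655.
x̄₁ − x̄₂ = 22.8 − 11.9 = 10.9000; interval 10.9000 ± 5.1655 = (5.73, 16.07).

(5.73, 16.07)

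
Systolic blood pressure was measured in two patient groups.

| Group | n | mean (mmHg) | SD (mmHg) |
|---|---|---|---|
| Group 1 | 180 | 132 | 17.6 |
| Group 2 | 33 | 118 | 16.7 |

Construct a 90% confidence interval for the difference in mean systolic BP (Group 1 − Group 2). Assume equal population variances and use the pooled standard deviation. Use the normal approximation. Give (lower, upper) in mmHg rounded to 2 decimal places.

Pooled variance s_p² = [179·17.6² + 32·16.7²] / (180+33−2) = 305.0783, so s_p = 17.4665.
SE_diff = s_p·√(1/n₁ + 1/n₂) = 17.4665·√(1/180 + 1/33) = 3.3075.
z* = 1.645; margin = 1.645 × 3.3075 = 5.4408.
Difference = 132 − 118 = 14.0000.
14.0000 ± 5.4408 → (8.56, 19.44).

(8.56, 19.44)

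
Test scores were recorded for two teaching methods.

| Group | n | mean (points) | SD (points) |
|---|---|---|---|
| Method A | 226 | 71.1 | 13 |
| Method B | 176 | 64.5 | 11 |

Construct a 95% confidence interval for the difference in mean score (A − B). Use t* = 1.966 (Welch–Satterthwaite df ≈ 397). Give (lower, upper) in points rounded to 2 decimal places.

SE₁ = s₁/√n₁ = 13/√226 = 0.8647; SE₂ = 11/√176 = 0.8292.
Independent samples, unequal variances: SE_diff = √(SE₁² + SE₂²) = √(0.74770609 + 0.68757264) = 1.1980.
t* = 1.966, so margin of error = 1.966 × 1.1980 = 2.3553.
Difference in means = 71.1 − 64.5 = 6.6000.
6.6000 ± 2.3553 → (4.24, 8.96).

(4.24, 8.96)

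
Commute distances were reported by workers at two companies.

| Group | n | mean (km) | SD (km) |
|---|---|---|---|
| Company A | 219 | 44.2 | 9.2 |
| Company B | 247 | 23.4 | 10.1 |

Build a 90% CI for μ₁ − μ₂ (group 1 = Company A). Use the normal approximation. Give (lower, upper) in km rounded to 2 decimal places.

SE₁ = s₁/√n₁ = 9.2/√219 = 0.6217; SE₂ = 10.1/√247 = 0.6426.
Independent samples, unequal variances: SE_diff = √(SE₁² + SE₂²) = √(0.38651089 + 0.41293476) = 0.8941.
z* = 1.645, so margin of error = 1.645 × 0.8941 = 1.4708.
Difference in means = 44.2 − 23.4 = 20.8000.
20.8000 ± 1.4708 → (19.33, 22.27).

(19.33, 22.27)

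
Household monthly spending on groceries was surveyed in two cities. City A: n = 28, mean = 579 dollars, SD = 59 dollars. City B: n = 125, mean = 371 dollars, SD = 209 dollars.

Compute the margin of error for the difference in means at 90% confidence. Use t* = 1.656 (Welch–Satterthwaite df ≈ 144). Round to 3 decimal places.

36.045

Per-group SEs: s₁/√n₁ = 59/√28 = 11.1500, s₂/√n₂ = 209/√125 = 18.6935.
Unpooled SE of the difference: √(124.3225 + 349.44694225) = 21.7662.
Margin of error = t* · SE = 1.656 × 21.7662 = 36.0448.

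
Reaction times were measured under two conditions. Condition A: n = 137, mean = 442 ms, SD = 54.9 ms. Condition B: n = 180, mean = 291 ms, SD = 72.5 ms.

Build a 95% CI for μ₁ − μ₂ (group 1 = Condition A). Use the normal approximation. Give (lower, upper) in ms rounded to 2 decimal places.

SE₁ = s₁/√n₁ = 54.9/√137 = 4.6904; SE₂ = 72.5/√180 = 5.4038.
Independent samples, unequal variances: SE_diff = √(SE₁² + SE₂²) = √(21.99985216 + 29.20105444) = 7.1555.
z* = 1.960, so margin of error = 1.960 × 7.1555 = 14.0248.
Difference in means = 442 − 291 = 151.0000.
151.0000 ± 14.0248 → (136.98, 165.02).

(136.98, 165.02)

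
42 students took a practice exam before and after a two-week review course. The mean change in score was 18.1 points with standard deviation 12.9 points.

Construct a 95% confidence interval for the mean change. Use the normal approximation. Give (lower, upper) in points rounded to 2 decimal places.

This is a matched-pairs design, so SE = s_d/√n = 12.9/√42 = 1.9905.
Margin = 1.960 × 1.9905 = 3.9014; the interval is 18.1 ± 3.9014 = (14.20, 22.00).

(14.20, 22.00)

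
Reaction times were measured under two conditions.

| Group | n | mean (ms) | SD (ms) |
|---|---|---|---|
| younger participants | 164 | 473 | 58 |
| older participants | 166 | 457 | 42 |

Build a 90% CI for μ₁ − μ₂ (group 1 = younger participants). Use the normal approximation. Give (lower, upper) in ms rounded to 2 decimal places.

(6.82, 25.18)

Per-group SEs: s₁/√n₁ = 58/√164 = 4.5290, s₂/√n₂ = 42/√166 = 3.2598.
Unpooled SE of the difference: √(20.511841 + 10.62629604) = 5.5802.
Margin of error = z* · SE = 1.645 × 5.5802 = 9.1794.
x̄₁ − x̄₂ = 473 − 457 = 16.0000.
CI: 16.0000 ± 9.1794 = (6.82, 25.18).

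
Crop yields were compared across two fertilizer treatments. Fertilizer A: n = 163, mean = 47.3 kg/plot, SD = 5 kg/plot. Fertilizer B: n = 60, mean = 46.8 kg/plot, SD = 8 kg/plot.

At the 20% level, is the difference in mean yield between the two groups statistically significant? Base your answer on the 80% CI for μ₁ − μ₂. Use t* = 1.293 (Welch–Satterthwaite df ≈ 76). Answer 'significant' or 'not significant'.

not significant

SE₁ = s₁/√n₁ = 5/√163 = 0.3916; SE₂ = 8/√60 = 1.0328.
Independent samples, unequal variances: SE_diff = √(SE₁² + SE₂²) = √(0.15335056 + 1.06667584) = 1.1045.
t* = 1.293, so margin of error = 1.293 × 1.1045 = 1.4281.
Difference in means = 47.3 − 46.8 = 0.5000.
0.5000 ± 1.4281 → (-0.9281, 1.9281).
The interval (-0.9281, 1.9281) contains 0, so the difference is not significant.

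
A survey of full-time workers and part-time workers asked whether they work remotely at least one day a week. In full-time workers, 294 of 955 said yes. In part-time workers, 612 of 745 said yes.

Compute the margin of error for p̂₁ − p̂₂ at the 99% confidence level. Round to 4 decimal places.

First, p̂₁ = 294/955 = 0.3079; p̂₂ = 612/745 = 0.8215.
The two standard errors are √(0.3079×0.6921/955) = 0.01494 and √(0.8215×0.1785/745) = 0.01403.
Because the samples are independent, SE_diff = √(0.01494² + 0.01403²) = 0.02049.
Using z* = 2.576 for 99%, ME = 2.576 × 0.02049 = 0.05278.

0.0528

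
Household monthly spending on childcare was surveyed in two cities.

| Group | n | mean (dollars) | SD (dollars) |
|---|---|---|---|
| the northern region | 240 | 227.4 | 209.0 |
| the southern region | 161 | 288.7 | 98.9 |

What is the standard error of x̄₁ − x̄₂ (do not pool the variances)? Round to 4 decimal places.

15.5807

Per-group SEs: s₁/√n₁ = 209.0/√240 = 13.4909, s₂/√n₂ = 98.9/√161 = 7.7944.
Unpooled SE of the difference: √(182.00438281 + 60.75267136) = 15.5807.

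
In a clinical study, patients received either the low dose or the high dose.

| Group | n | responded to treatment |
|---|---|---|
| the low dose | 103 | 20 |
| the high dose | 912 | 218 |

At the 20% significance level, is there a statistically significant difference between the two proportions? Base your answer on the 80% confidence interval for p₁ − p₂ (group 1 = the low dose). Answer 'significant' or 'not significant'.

p̂₁ = 20/103 = 0.1942 and p̂₂ = 218/912 = 0.2390.
SE₁ = √(p̂₁(1−p̂₁)/n₁) = √(0.1942·0.8058/103) = 0.03898; SE₂ = √(0.2390·0.7610/912) = 0.01412.
Independent samples: SE of the difference = √(SE₁² + SE₂²) = √(0.0015194404 + 0.0001993744) = 0.04146.
z* for 80% confidence is 1.282, so the margin of error is 1.282 × 0.04146 = 0.05315.
Point estimate p̂₁ − p̂₂ = 0.1942 − 0.2390 = -0.0448.
-0.0448 ± 0.05315 → (-0.09795, 0.00835).
The interval (-0.09795, 0.00835) contains 0, so the difference is not significant.

not significant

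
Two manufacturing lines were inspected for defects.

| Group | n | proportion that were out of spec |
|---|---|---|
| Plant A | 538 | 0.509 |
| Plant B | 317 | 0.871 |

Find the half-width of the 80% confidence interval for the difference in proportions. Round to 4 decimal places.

0.0367

Each SE is √(p̂(1−p̂)/n): √(0.5090·0.4910/538) = 0.02155 and √(0.8710·0.1290/317) = 0.01883.
SE(p̂₁ − p̂₂) = √(SE₁² + SE₂²) = √(0.0004644025 + 0.0003545689) = 0.02862, since the two samples are independent.
At 80% confidence z* = 1.282; margin = 1.282 × 0.02862 = 0.03669.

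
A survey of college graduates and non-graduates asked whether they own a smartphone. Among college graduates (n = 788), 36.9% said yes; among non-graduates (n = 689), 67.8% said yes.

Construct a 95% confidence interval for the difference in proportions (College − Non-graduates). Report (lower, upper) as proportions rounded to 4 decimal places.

(-0.3575, -0.2605)

SE₁ = √(p̂₁(1−p̂₁)/n₁) = √(0.3690·0.6310/788) = 0.01719; SE₂ = √(0.6780·0.3220/689) = 0.01780.
Independent samples: SE of the difference = √(SE₁² + SE₂²) = √(0.0002954961 + 0.00031684) = 0.02475.
z* for 95% confidence is 1.960, so the margin of error is 1.960 × 0.02475 = 0.04851.
Point estimate p̂₁ − p̂₂ = 0.3690 − 0.6780 = -0.3090.
-0.3090 ± 0.04851 → (-0.3575, -0.2605).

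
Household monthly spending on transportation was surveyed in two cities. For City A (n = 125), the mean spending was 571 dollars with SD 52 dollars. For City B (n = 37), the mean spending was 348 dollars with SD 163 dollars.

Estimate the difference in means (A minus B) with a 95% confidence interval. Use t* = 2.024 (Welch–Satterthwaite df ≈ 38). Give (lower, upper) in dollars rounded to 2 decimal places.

(167.95, 278.05)

Standard errors of each mean: 52/√125 = 4.6510 and 163/√37 = 26.7970.
SE(x̄₁ − x̄₂) = √(4.6510² + 26.7970²) = 27.1976 for independent samples with unequal variances.
With t* = 2.024, the margin is 2.024 × 27.1976 = 55.0479.
x̄₁ − x̄₂ = 571 − 348 = 223.0000; the interval is 223.0000 ± 55.0479 = (167.95, 278.05).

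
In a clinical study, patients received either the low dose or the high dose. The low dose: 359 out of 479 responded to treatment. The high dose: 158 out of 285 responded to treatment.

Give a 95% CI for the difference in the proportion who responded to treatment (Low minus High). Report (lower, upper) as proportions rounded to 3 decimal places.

p̂₁ = 359/479 = 0.7495 and p̂₂ = 158/285 = 0.5544.
SE₁ = √(p̂₁(1−p̂₁)/n₁) = √(0.7495·0.2505/479) = 0.01980; SE₂ = √(0.5544·0.4456/285) = 0.02944.
Independent samples: SE of the difference = √(SE₁² + SE₂²) = √(0.00039204 + 0.0008667136) = 0.03548.
z* for 95% confidence is 1.960, so the margin of error is 1.960 × 0.03548 = 0.06954.
Point estimate p̂₁ − p̂₂ = 0.7495 − 0.5544 = 0.1951.
0.1951 ± 0.06954 → (0.126, 0.265).

(0.126, 0.265)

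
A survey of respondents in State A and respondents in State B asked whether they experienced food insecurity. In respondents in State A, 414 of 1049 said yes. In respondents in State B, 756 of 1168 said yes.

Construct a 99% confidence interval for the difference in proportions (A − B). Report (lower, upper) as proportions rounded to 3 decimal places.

Sample proportions: 414/1049 = 0.3947, 756/1168 = 0.6473.
Each SE is √(p̂(1−p̂)/n): √(0.3947·0.6053/1049) = 0.01509 and √(0.6473·0.3527/1168) = 0.01398.
SE(p̂₁ − p̂₂) = √(SE₁² + SE₂²) = √(0.0002277081 + 0.0001954404) = 0.02057, since the two samples are independent.
At 99% confidence z* = 2.576; margin = 2.576 × 0.02057 = 0.05299.
The difference is 0.3947 − 0.6473 = -0.2526, so the interval is -0.2526 ± 0.05299 = (-0.306, -0.200).

(-0.306, -0.200)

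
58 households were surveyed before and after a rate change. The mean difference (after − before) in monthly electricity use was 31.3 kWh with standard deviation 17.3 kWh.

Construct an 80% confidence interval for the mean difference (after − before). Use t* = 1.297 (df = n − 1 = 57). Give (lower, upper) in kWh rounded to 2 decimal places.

This is a matched-pairs design, so SE = s_d/√n = 17.3/√58 = 2.2716.
Margin = 1.297 × 2.2716 = 2.9463; the interval is 31.3 ± 2.9463 = (28.35, 34.25).

(28.35, 34.25)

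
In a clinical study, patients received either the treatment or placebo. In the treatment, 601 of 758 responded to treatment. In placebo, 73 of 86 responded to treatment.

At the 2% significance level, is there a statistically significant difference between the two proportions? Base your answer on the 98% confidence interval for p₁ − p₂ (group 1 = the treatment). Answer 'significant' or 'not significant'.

First, p̂₁ = 601/758 = 0.7929; p̂₂ = 73/86 = 0.8488.
The two standard errors are √(0.7929×0.2071/758) = 0.01472 and √(0.8488×0.1512/86) = 0.03863.
Because the samples are independent, SE_diff = √(0.01472² + 0.03863²) = 0.04134.
Using z* = 2.326 for 98%, ME = 2.326 × 0.04134 = 0.09616.
p̂₁ − p̂₂ = -0.0559; interval -0.0559 ± 0.09616 gives (-0.15206, 0.04026).
The interval (-0.15206, 0.04026) contains 0, so the difference is not significant.

not significant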